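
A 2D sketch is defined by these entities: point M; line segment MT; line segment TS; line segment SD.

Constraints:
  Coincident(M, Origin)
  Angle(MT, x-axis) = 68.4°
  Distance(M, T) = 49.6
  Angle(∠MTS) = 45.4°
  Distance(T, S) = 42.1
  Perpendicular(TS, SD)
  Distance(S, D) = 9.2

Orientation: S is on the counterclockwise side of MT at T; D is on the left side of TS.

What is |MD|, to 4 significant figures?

27.11

M is at the origin; MT runs at 68.4° with length 49.6, so T = 49.6·(cos 68.4°, sin 68.4°) = (18.26, 46.12). ∠MTS = 45.4°, so TS runs at 68.4° + (180° − 45.4°) = 203.0° from the x-axis; with |TS| = 42.1, S = T + 42.1·(cos 203.0°, sin 203.0°) = (-20.49, 29.67). TS is perpendicular to SD; with |SD| = 9.2 on the left of TS, D = S + 9.2·(0.3907, -0.9205) = (-16.90, 21.20). Then |MD| = |D − M| = 27.11.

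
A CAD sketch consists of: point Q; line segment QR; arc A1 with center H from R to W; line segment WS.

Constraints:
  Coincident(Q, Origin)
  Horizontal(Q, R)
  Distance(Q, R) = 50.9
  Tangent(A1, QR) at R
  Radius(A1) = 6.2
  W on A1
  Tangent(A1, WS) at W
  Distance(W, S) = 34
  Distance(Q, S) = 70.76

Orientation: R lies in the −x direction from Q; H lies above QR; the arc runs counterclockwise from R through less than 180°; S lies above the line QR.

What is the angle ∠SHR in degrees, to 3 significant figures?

167°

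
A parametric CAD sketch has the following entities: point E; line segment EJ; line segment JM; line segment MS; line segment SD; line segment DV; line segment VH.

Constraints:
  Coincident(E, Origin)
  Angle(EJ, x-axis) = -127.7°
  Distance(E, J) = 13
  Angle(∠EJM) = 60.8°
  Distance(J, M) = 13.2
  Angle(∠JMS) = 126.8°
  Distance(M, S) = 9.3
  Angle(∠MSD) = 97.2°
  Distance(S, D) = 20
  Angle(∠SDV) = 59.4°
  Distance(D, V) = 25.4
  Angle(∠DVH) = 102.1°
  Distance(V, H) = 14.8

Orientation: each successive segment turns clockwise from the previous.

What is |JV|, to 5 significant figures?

3.6883

∠MSD = 97.2° gives SD at -22.900° from the x-axis; with |SD| = 20.0, D = (9.9591, 2.1192). ∠SDV = 59.4° gives DV at -143.50° from the x-axis; with |DV| = 25.4, V = (-10.459, -12.989). Then |JV| = |V − J| = 3.6883.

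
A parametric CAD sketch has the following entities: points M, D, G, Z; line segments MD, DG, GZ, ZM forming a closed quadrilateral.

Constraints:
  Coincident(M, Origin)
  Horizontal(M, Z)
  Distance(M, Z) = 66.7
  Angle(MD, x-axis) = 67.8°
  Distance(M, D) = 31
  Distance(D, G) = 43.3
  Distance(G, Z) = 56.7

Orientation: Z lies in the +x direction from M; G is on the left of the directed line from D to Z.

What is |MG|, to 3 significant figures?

71.3

Checks: |DG| = 43.30 ✓; |GZ| = 56.70 ✓.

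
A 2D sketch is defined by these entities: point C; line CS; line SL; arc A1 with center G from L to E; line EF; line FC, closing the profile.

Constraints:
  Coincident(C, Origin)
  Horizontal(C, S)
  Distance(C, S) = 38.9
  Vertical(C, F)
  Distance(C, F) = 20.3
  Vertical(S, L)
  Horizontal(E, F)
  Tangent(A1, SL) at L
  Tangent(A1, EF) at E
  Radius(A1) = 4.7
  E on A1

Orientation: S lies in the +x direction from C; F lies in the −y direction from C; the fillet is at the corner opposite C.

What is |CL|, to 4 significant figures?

41.91

The virtual corner opposite C is at (38.90, -20.30). Since A1 is tangent to SL there, GL ⟂ SL and the tangent condition forces GE to be normal to EF, with radius 4.7, so the center G sits 4.7 in from both sides at G = (34.20, -15.60). That places the tangent points at L = (38.90, -15.60) on SL and E = (34.20, -20.30) on EF. Then |CL| = |L − C| = 41.91.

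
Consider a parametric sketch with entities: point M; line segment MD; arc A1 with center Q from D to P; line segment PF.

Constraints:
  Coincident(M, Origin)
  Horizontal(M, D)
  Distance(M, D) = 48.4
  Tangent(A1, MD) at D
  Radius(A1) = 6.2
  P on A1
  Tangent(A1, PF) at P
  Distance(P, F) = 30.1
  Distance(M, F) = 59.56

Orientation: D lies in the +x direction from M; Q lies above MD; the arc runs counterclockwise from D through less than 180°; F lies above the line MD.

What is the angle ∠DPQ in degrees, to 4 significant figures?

37.65°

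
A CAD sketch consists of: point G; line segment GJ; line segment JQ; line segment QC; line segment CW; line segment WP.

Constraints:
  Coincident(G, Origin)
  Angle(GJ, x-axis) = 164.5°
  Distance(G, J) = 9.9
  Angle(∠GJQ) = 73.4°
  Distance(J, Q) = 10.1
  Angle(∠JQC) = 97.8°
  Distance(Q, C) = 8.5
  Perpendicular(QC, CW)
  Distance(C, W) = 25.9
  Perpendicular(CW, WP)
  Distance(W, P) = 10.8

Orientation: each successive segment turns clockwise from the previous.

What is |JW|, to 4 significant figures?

18.71

G is at the origin; GJ runs at 164.5° with length 9.9, so J = (-9.540, 2.646). ∠GJQ = 73.4° gives JQ at 57.90° from the x-axis; with |JQ| = 10.1, Q = (-4.173, 11.20). ∠JQC = 97.8° gives QC at -24.30° from the x-axis; with |QC| = 8.5, C = (3.574, 7.704). QC ⟂ CW, so CW runs at -114.3°; with |CW| = 25.9, W = (-7.084, -15.90). Then |JW| = |W − J| = 18.71.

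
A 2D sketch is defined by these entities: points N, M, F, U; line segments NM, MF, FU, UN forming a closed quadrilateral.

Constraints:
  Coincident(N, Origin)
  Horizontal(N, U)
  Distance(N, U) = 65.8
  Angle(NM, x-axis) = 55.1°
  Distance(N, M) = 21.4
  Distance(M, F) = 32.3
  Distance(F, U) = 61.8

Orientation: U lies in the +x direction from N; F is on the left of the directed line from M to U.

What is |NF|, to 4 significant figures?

53.49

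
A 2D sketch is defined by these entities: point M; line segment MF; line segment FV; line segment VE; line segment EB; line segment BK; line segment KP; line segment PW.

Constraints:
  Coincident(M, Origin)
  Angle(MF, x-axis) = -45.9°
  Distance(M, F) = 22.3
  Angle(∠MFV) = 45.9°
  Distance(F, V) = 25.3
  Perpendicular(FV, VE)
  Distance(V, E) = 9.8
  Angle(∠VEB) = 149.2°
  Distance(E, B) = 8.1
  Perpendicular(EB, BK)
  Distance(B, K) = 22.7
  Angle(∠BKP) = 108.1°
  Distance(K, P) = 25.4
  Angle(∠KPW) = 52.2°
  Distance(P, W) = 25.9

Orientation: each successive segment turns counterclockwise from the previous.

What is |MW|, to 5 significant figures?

17.686

∠BKP = 108.1° gives KP at 10.900° from the x-axis; with |KP| = 25.4, P = (35.381, -9.3967). ∠KPW = 52.2° gives PW at 138.70° from the x-axis; with |PW| = 25.9, W = (15.923, 7.6974). Then |MW| = |W − M| = 17.686.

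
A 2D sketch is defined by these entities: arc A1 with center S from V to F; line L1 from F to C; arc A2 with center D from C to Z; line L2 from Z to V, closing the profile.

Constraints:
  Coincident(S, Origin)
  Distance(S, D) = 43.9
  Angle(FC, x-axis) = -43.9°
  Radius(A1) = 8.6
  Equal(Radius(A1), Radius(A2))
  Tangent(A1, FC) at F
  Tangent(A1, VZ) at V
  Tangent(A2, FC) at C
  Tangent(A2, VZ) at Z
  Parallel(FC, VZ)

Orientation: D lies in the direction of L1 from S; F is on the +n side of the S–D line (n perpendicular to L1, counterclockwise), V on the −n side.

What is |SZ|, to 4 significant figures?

44.73

The slot axis is L1's direction at -43.9°, so u = (cos -43.9°, sin -43.9°) = (0.7206, -0.6934) and n = (−sin -43.9°, cos -43.9°) = (0.6934, 0.7206). S is at the origin and D lies 43.9 along u from S, so D = 43.9·u = (31.63, -30.44). Tangency of A1 to both parallel lines with radius 8.6 puts F and V at S ± 8.6·n: F = (5.963, 6.197), V = (-5.963, -6.197). Equal radii place C and Z the same way about D: C = D + 8.6·n = (37.60, -24.24), Z = D − 8.6·n = (25.67, -36.64). Then |SZ| = |Z − S| = 44.73.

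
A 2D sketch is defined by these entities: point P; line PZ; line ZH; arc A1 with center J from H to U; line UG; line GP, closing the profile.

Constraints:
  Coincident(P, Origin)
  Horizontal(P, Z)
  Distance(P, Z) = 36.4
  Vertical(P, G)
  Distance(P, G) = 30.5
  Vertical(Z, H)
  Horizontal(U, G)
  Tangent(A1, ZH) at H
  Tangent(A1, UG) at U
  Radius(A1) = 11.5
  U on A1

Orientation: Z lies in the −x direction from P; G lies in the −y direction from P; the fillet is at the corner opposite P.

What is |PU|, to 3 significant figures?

39.4

P is at the origin; PZ is horizontal with |PZ| = 36.4 and Z on the −x side, so Z = (-36.4, 0.00). P and G share the same x with |PG| = 30.5 and G on the −y side, so G = (0.00, -30.5). The virtual corner opposite P is at (-36.4, -30.5). Since A1 is tangent to ZH there, JH ⟂ ZH and tangency of A1 to UG means the radius JU is perpendicular to UG, with radius 11.5, so the center J sits 11.5 in from both sides at J = (-24.9, -19.0). That places the tangent points at H = (-36.4, -19.0) on ZH and U = (-24.9, -30.5) on UG. Then |PU| = |U − P| = 39.4.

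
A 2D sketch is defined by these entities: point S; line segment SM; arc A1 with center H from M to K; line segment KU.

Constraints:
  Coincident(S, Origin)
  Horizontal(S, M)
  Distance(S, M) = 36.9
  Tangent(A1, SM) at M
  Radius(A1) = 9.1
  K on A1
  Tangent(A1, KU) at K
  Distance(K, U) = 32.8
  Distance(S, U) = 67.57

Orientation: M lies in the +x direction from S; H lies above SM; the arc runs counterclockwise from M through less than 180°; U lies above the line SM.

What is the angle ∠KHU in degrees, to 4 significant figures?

74.49°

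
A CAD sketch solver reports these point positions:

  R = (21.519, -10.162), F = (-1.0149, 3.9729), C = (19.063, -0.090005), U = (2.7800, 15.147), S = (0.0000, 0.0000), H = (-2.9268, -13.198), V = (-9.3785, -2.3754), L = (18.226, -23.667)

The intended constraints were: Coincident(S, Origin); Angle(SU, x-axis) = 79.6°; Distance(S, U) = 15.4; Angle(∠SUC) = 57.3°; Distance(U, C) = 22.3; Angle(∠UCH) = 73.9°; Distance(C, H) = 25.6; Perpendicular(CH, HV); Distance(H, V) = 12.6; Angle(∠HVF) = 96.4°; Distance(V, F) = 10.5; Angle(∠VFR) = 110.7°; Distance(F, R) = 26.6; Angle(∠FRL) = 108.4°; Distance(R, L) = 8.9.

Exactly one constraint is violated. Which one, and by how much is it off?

Distance(R, L) = 8.9 — off by 5.00.

S = (0.00, 0.00) ✓; SU at 79.60° ✓; |SU| = 15.40 ✓; ∠SUC = 57.30° ✓; |UC| = 22.30 ✓; ∠UCH = 73.90° ✓; |CH| = 25.60 ✓; ∠(CH, HV) = 90.00° ✓; |HV| = 12.60 ✓; ∠HVF = 96.40° ✓; |VF| = 10.50 ✓; ∠VFR = 110.7° ✓; |FR| = 26.60 ✓; ∠FRL = 108.4° ✓; |RL| = 13.90 ✗.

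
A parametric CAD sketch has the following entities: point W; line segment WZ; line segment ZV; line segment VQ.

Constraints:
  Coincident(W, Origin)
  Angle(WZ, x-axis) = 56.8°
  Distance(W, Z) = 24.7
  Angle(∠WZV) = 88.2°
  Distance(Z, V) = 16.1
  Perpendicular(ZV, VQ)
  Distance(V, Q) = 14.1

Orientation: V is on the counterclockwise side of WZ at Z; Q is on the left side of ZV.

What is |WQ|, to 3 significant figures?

18.6

W is at the origin; WZ runs at 56.8° with length 24.7, so Z = 24.7·(cos 56.8°, sin 56.8°) = (13.5, 20.7). ∠WZV = 88.2°, so ZV runs at 56.8° + (180° − 88.2°) = 149° from the x-axis; with |ZV| = 16.1, V = Z + 16.1·(cos 149°, sin 149°) = (-0.217, 29.1). The perpendicularity gives VQ at right angles to ZV; with |VQ| = 14.1 on the left of ZV, Q = V + 14.1·(-0.521, -0.854) = (-7.56, 17.0). Then |WQ| = |Q − W| = 18.6.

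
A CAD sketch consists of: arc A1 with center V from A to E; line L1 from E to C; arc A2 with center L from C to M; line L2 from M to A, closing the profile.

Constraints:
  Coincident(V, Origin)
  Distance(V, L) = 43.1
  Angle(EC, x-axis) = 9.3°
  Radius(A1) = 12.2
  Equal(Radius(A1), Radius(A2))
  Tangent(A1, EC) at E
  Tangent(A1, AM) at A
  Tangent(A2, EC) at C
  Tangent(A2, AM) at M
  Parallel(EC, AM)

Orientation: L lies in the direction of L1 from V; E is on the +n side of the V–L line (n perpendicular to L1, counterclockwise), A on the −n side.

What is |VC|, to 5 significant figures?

44.793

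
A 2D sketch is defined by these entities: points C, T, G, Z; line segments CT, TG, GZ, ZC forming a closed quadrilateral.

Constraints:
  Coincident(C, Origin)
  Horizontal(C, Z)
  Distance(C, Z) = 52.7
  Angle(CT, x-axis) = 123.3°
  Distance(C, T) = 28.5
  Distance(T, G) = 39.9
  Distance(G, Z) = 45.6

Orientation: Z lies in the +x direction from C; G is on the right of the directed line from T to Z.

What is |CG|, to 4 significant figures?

11.52

C is at the origin; CZ is horizontal with |CZ| = 52.7 and Z in +x, so Z = (52.7, 0). CT runs at 123.3° with |CT| = 28.5, so T = (-15.65, 23.82). G is determined by |TG| = 39.9 and |GZ| = 45.6 together: it lies at the intersection of circle(T, 39.9) and circle(Z, 45.6). With |TZ| = 72.38, the foot of the radical line on TZ is 32.82 from T and the perpendicular offset is √(39.9² − 32.82²) = 22.69. Taking the right-of-TZ solution: G = (7.881, -8.404).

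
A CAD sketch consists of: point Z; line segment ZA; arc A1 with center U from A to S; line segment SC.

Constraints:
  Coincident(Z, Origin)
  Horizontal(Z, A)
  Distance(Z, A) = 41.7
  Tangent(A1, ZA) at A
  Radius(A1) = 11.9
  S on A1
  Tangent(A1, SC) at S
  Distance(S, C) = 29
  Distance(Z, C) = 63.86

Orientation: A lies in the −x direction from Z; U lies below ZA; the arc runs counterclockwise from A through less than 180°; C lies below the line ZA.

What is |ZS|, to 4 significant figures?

55.24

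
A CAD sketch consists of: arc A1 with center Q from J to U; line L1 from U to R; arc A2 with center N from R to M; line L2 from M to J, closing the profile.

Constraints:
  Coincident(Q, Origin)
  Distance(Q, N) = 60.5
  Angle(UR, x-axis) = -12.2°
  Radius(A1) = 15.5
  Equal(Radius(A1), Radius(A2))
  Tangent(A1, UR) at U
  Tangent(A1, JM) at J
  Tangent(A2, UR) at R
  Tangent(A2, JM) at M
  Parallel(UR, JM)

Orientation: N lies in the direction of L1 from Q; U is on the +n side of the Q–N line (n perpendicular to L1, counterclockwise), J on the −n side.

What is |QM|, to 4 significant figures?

62.45

The slot axis is L1's direction at -12.2°, so u = (cos -12.2°, sin -12.2°) = (0.9774, -0.2113) and n = (−sin -12.2°, cos -12.2°) = (0.2113, 0.9774). Q is at the origin and N lies 60.5 along u from Q, so N = 60.5·u = (59.13, -12.79). Tangency of A1 to both parallel lines with radius 15.5 puts U and J at Q ± 15.5·n: U = (3.276, 15.15), J = (-3.276, -15.15). Equal radii place R and M the same way about N: R = N + 15.5·n = (62.41, 2.365), M = N − 15.5·n = (55.86, -27.94). Then |QM| = |M − Q| = 62.45.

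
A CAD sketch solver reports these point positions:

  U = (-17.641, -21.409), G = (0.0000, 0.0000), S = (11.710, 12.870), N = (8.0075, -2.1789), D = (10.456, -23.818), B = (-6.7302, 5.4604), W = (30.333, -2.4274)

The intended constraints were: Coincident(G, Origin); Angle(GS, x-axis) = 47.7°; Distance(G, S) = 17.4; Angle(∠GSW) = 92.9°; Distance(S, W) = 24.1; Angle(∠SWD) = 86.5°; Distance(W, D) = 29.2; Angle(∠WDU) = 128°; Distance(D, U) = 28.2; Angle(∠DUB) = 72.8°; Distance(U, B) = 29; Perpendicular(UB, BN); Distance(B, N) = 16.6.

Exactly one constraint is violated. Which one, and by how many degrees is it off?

Perpendicular(UB, BN) — off by 5.30°.

G = (0.00, 0.00) ✓; GS at 47.70° ✓; |GS| = 17.40 ✓; ∠GSW = 92.90° ✓; |SW| = 24.10 ✓; ∠SWD = 86.50° ✓; |WD| = 29.20 ✓; ∠WDU = 128.0° ✓; |DU| = 28.20 ✓; ∠DUB = 72.80° ✓; |UB| = 29.00 ✓; ∠(UB, BN) = 95.30° ✗; |BN| = 16.60 ✓.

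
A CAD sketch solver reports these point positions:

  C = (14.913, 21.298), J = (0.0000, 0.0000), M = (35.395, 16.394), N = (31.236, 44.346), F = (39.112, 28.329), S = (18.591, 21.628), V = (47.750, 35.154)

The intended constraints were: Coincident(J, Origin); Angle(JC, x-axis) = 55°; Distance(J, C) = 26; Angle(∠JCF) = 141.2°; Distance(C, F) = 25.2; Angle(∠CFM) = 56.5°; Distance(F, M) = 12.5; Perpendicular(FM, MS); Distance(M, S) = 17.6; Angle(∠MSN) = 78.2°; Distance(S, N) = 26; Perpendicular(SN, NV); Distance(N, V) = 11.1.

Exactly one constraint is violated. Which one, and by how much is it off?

Distance(N, V) = 11.1 — off by 7.80.

J = (0.00, 0.00) ✓; JC at 55.00° ✓; |JC| = 26.00 ✓; ∠JCF = 141.2° ✓; |CF| = 25.20 ✓; ∠CFM = 56.50° ✓; |FM| = 12.50 ✓; ∠(FM, MS) = 90.00° ✓; |MS| = 17.60 ✓; ∠MSN = 78.20° ✓; |SN| = 26.00 ✓; ∠(SN, NV) = 90.00° ✓; |NV| = 18.90 ✗.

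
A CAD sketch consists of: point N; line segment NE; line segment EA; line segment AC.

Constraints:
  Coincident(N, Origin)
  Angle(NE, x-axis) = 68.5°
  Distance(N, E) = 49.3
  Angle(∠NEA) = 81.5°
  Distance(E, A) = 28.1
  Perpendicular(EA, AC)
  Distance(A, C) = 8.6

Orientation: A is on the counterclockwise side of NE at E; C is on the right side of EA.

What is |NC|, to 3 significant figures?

61.0

N is at the origin; NE runs at 68.5° with length 49.3, so E = 49.3·(cos 68.5°, sin 68.5°) = (18.1, 45.9). ∠NEA = 81.5°, so EA runs at 68.5° + (180° − 81.5°) = 167° from the x-axis; with |EA| = 28.1, A = E + 28.1·(cos 167°, sin 167°) = (-9.31, 52.2). The perpendicularity gives AC at right angles to EA; with |AC| = 8.6 on the right of EA, C = A + 8.6·(0.225, 0.974) = (-7.38, 60.6). Then |NC| = |C − N| = 61.0.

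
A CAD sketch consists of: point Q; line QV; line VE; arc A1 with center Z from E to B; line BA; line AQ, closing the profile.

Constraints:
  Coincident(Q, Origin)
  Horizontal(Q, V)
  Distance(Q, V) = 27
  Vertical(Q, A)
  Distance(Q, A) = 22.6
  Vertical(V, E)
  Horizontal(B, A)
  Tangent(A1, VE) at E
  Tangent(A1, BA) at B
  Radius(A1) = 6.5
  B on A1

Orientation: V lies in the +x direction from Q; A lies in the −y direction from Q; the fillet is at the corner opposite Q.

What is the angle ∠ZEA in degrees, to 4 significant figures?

13.54°

The virtual corner opposite Q is at (27.00, -22.60). Since A1 is tangent to VE there, ZE ⟂ VE and tangency of A1 to BA means the radius ZB is perpendicular to BA, with radius 6.5, so the center Z sits 6.5 in from both sides at Z = (20.50, -16.10). That places the tangent points at E = (27.00, -16.10) on VE and B = (20.50, -22.60) on BA. Then cos ∠ZEA = EZ·EA / (|EZ||EA|), giving 13.54°.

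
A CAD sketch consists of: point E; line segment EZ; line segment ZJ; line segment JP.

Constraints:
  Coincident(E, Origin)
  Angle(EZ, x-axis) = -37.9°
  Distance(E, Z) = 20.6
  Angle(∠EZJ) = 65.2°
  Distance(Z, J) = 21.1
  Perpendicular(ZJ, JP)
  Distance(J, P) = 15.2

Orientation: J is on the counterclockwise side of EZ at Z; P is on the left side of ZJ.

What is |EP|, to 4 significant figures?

12.94

E is at the origin; EZ runs at -37.9° with length 20.6, so Z = 20.6·(cos -37.9°, sin -37.9°) = (16.26, -12.65). ∠EZJ = 65.2°, so ZJ runs at -37.9° + (180° − 65.2°) = 76.90° from the x-axis; with |ZJ| = 21.1, J = Z + 21.1·(cos 76.90°, sin 76.90°) = (21.04, 7.897). ZJ is perpendicular to JP; with |JP| = 15.2 on the left of ZJ, P = J + 15.2·(-0.9740, 0.2267) = (6.233, 11.34). Then |EP| = |P − E| = 12.94.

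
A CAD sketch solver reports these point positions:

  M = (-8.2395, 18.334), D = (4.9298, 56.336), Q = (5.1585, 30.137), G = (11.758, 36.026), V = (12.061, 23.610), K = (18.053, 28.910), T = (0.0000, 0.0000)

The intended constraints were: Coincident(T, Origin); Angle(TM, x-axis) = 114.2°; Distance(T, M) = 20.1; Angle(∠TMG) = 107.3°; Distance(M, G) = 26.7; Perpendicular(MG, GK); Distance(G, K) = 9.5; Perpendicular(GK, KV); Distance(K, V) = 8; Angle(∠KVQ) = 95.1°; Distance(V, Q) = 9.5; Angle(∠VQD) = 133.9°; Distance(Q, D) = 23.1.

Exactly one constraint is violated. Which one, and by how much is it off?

Distance(Q, D) = 23.1 — off by 3.10.

T = (0.00, 0.00) ✓; TM at 114.2° ✓; |TM| = 20.10 ✓; ∠TMG = 107.3° ✓; |MG| = 26.70 ✓; ∠(MG, GK) = 90.00° ✓; |GK| = 9.501 ✓; ∠(GK, KV) = 90.00° ✓; |KV| = 8.000 ✓; ∠KVQ = 95.11° ✓; |VQ| = 9.500 ✓; ∠VQD = 133.9° ✓; |QD| = 26.20 ✗.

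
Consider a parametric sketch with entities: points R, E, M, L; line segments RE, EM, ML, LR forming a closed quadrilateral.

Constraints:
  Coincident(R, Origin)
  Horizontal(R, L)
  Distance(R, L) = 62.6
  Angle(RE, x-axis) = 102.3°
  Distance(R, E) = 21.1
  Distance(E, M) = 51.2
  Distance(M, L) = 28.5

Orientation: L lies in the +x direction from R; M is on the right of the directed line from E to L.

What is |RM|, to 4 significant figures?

37.63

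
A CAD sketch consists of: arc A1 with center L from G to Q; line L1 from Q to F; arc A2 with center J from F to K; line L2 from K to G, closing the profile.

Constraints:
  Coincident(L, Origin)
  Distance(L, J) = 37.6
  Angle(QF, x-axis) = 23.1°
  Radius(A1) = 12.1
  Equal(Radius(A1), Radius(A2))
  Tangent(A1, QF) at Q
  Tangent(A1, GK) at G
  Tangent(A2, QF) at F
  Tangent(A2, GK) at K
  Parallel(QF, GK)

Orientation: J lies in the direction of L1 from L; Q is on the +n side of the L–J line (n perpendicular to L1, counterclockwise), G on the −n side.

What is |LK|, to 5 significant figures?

39.499

Tangency of A1 to both parallel lines with radius 12.1 puts Q and G at L ± 12.1·n: Q = (-4.7473, 11.130), G = (4.7473, -11.130). Equal radii place F and K the same way about J: F = J + 12.1·n = (29.838, 25.882), K = J − 12.1·n = (39.333, 3.6220). Then |LK| = |K − L| = 39.499.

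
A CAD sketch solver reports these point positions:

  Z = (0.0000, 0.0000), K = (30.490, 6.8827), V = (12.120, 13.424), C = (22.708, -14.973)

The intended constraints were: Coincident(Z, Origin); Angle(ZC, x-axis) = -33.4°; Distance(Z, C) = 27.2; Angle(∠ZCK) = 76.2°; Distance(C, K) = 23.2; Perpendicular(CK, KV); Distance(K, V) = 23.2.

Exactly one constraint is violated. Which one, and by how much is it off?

Distance(K, V) = 23.2 — off by 3.70.

Z = (0.00, 0.00) ✓; ZC at -33.40° ✓; |ZC| = 27.20 ✓; ∠ZCK = 76.20° ✓; |CK| = 23.20 ✓; ∠(CK, KV) = 90.00° ✓; |KV| = 19.50 ✗.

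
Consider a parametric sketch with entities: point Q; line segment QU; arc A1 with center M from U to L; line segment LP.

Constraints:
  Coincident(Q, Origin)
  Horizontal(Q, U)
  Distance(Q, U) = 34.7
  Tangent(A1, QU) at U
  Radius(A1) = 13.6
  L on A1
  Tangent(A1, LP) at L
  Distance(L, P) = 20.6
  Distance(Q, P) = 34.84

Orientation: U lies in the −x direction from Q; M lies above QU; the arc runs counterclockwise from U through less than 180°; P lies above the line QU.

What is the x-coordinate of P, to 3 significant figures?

-16.8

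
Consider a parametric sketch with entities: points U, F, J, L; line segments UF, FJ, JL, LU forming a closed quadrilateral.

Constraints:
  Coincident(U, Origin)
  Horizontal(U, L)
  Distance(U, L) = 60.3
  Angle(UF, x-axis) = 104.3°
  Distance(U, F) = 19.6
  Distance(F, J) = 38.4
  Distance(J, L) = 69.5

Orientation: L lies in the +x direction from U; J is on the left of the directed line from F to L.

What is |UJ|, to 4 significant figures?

54.17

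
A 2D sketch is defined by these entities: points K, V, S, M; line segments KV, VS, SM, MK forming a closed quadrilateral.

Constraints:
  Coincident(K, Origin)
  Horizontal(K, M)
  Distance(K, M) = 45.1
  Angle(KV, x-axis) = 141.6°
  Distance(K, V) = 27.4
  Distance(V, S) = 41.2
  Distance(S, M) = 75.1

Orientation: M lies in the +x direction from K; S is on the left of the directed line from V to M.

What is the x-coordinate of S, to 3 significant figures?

-5.87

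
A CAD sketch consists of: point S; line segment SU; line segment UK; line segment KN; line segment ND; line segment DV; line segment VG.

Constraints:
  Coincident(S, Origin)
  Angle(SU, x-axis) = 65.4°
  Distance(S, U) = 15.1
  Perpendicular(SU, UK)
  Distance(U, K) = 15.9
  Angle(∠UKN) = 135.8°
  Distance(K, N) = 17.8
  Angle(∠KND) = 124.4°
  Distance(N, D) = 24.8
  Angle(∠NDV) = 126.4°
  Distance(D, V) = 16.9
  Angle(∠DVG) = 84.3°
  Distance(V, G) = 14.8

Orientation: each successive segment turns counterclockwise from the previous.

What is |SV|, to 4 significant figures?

30.76

S is at the origin; SU runs at 65.4° with length 15.1, so U = (6.286, 13.73). The perpendicularity gives UK at right angles to SU, so UK runs at 155.4°; with |UK| = 15.9, K = (-8.171, 20.35). ∠UKN = 135.8° gives KN at -160.4° from the x-axis; with |KN| = 17.8, N = (-24.94, 14.38). ∠KND = 124.4° gives ND at -104.8° from the x-axis; with |ND| = 24.8, D = (-31.27, -9.600). ∠NDV = 126.4° gives DV at -51.20° from the x-axis; with |DV| = 16.9, V = (-20.69, -22.77). Then |SV| = |V − S| = 30.76.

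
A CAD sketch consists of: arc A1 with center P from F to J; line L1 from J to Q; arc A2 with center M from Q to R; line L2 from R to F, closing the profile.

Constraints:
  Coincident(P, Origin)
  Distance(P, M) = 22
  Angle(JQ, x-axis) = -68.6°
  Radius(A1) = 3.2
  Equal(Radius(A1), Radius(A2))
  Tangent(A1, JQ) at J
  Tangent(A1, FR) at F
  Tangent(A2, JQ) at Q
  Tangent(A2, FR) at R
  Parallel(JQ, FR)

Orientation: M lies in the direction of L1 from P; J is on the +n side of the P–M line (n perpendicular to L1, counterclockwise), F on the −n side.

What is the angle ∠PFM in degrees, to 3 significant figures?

81.7°

P is at the origin and M lies 22.0 along u from P, so M = 22.0·u = (8.03, -20.5). Tangency of A1 to both parallel lines with radius 3.2 puts J and F at P ± 3.2·n: J = (2.98, 1.17), F = (-2.98, -1.17). Then cos ∠PFM = FP·FM / (|FP||FM|), giving 81.7°.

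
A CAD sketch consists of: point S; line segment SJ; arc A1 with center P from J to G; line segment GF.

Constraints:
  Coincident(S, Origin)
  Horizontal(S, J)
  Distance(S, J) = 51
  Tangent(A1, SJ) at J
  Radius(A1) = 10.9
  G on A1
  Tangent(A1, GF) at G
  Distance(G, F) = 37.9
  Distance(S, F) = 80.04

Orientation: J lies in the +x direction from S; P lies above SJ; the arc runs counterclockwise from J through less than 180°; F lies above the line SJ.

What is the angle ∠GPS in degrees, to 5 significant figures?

164.84°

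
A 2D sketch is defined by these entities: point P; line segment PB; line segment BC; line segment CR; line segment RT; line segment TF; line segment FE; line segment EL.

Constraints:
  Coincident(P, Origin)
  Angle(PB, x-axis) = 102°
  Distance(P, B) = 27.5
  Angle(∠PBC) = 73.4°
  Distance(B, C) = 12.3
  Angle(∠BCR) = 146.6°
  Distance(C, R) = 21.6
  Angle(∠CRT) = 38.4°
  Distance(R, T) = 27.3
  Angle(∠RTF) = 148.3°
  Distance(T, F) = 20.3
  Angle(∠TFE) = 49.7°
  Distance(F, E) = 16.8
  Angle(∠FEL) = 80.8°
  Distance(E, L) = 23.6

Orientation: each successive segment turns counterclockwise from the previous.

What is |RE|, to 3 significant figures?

32.7

∠RTF = 148.3° gives TF at 55.3° from the x-axis; with |TF| = 20.3, F = (9.92, 29.6). ∠TFE = 49.7° gives FE at -174° from the x-axis; with |FE| = 16.8, E = (-6.80, 27.9). Then |RE| = |E − R| = 32.7.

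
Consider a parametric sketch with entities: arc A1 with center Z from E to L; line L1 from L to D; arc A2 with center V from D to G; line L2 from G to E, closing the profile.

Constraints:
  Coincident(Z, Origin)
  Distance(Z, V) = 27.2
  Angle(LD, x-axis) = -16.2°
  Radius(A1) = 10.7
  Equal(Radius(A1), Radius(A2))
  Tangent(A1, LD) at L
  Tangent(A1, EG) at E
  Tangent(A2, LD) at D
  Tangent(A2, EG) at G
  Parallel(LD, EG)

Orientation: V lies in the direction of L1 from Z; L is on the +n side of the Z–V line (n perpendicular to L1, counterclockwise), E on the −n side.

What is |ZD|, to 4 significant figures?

29.23

The slot axis is L1's direction at -16.2°, so u = (cos -16.2°, sin -16.2°) = (0.9603, -0.2790) and n = (−sin -16.2°, cos -16.2°) = (0.2790, 0.9603). Z is at the origin and V lies 27.2 along u from Z, so V = 27.2·u = (26.12, -7.589). Tangency of A1 to both parallel lines with radius 10.7 puts L and E at Z ± 10.7·n: L = (2.985, 10.28), E = (-2.985, -10.28). Equal radii place D and G the same way about V: D = V + 10.7·n = (29.11, 2.687), G = V − 10.7·n = (23.13, -17.86). Then |ZD| = |D − Z| = 29.23.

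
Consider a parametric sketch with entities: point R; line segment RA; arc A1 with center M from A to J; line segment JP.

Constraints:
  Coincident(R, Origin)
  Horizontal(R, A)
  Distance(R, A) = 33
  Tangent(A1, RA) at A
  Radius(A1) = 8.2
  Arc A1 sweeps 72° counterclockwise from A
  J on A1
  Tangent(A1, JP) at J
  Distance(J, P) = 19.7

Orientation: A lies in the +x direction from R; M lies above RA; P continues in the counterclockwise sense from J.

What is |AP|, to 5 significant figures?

28.076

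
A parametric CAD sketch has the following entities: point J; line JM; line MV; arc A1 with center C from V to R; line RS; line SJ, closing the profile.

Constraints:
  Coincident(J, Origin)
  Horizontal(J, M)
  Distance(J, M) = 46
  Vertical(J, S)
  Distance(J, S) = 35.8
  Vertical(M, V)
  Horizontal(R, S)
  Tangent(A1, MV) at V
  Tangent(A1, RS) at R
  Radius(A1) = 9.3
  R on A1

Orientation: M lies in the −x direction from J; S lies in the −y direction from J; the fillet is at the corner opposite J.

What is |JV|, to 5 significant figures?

53.087

The virtual corner opposite J is at (-46.000, -35.800). Since A1 is tangent to MV there, CV ⟂ MV and A1 meets RS tangentially, so CR is at right angles to RS, with radius 9.3, so the center C sits 9.3 in from both sides at C = (-36.700, -26.500). That places the tangent points at V = (-46.000, -26.500) on MV and R = (-36.700, -35.800) on RS. Then |JV| = |V − J| = 53.087.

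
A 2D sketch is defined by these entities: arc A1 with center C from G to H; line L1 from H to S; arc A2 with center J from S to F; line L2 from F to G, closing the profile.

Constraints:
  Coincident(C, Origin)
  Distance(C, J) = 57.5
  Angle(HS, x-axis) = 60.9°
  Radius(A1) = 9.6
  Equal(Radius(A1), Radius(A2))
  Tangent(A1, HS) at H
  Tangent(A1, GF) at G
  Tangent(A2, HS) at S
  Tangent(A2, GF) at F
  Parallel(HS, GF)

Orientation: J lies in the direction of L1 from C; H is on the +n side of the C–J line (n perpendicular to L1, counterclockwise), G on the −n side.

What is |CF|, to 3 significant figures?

58.3

The slot axis is L1's direction at 60.9°, so u = (cos 60.9°, sin 60.9°) = (0.486, 0.874) and n = (−sin 60.9°, cos 60.9°) = (-0.874, 0.486). C is at the origin and J lies 57.5 along u from C, so J = 57.5·u = (28.0, 50.2). Tangency of A1 to both parallel lines with radius 9.6 puts H and G at C ± 9.6·n: H = (-8.39, 4.67), G = (8.39, -4.67). Equal radii place S and F the same way about J: S = J + 9.6·n = (19.6, 54.9), F = J − 9.6·n = (36.4, 45.6). Then |CF| = |F − C| = 58.3.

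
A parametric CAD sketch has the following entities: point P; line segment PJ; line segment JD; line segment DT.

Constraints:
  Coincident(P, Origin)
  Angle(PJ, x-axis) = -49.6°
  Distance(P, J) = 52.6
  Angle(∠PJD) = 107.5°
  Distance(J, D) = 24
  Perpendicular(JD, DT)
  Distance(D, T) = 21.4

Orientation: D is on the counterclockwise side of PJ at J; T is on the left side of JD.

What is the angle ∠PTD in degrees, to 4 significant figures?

125.8°

P is at the origin; PJ runs at -49.6° with length 52.6, so J = 52.6·(cos -49.6°, sin -49.6°) = (34.09, -40.06). ∠PJD = 107.5°, so JD runs at -49.6° + (180° − 107.5°) = 22.90° from the x-axis; with |JD| = 24.0, D = J + 24.0·(cos 22.90°, sin 22.90°) = (56.20, -30.72). JD ⟂ DT; with |DT| = 21.4 on the left of JD, T = D + 21.4·(-0.3891, 0.9212) = (47.87, -11.00). Then cos ∠PTD = TP·TD / (|TP||TD|), giving 125.8°.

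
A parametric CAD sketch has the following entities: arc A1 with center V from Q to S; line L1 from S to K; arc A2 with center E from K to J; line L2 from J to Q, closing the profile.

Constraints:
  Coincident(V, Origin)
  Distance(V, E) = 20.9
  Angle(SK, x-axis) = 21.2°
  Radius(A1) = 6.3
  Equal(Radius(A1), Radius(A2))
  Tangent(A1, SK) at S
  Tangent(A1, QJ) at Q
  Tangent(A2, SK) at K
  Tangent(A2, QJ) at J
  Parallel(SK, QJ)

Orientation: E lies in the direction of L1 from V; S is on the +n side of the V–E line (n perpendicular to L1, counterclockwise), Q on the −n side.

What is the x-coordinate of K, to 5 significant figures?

17.207

The slot axis is L1's direction at 21.2°, so u = (cos 21.2°, sin 21.2°) = (0.93232, 0.36162) and n = (−sin 21.2°, cos 21.2°) = (-0.36162, 0.93232). V is at the origin and E lies 20.9 along u from V, so E = 20.9·u = (19.486, 7.5580). Tangency of A1 to both parallel lines with radius 6.3 puts S and Q at V ± 6.3·n: S = (-2.2782, 5.8736), Q = (2.2782, -5.8736). Equal radii place K and J the same way about E: K = E + 6.3·n = (17.207, 13.432), J = E − 6.3·n = (21.764, 1.6843). So K.x = 17.207.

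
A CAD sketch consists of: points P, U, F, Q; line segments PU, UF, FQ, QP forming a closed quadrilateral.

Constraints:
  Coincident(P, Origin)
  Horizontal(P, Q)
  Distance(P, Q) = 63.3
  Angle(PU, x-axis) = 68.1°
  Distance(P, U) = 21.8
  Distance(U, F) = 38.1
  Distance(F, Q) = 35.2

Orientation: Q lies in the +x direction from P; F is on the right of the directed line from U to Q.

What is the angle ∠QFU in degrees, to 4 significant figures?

106.5°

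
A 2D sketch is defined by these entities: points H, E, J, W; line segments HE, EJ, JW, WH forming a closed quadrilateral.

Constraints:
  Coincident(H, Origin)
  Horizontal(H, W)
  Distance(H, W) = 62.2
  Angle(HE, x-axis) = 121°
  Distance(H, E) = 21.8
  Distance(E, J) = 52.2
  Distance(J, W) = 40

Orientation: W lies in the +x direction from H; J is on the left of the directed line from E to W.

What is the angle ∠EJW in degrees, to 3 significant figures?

110°

H is at the origin; HW is horizontal with |HW| = 62.2 and W in +x, so W = (62.2, 0). HE runs at 121.0° with |HE| = 21.8, so E = (-11.2, 18.7). J is determined by |EJ| = 52.2 and |JW| = 40.0 together: it lies at the intersection of circle(E, 52.2) and circle(W, 40.0). With |EW| = 75.8, the foot of the radical line on EW is 45.3 from E and the perpendicular offset is √(52.2² − 45.3²) = 25.9. Taking the left-of-EW solution: J = (39.1, 32.6).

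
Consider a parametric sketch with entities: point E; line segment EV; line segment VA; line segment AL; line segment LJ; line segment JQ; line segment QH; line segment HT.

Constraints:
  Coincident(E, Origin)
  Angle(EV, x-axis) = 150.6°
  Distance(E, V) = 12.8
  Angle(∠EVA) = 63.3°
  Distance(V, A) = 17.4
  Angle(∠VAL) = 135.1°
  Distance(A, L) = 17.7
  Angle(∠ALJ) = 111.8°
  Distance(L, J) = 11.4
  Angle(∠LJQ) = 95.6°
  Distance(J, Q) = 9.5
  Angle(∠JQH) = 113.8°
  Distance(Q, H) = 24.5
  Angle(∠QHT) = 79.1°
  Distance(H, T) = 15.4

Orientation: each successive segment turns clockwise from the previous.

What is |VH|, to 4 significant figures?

14.35

∠LJQ = 95.6° gives JQ at -163.6° from the x-axis; with |JQ| = 9.5, Q = (13.69, -1.269). ∠JQH = 113.8° gives QH at 130.2° from the x-axis; with |QH| = 24.5, H = (-2.126, 17.44). Then |VH| = |H − V| = 14.35.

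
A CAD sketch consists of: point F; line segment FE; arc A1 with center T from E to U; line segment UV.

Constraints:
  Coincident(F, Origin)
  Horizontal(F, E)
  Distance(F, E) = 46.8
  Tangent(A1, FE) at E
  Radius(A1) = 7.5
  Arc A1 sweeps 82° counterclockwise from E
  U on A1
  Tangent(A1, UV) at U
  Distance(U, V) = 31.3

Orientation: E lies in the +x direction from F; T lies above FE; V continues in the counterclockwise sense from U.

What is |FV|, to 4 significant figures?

69.53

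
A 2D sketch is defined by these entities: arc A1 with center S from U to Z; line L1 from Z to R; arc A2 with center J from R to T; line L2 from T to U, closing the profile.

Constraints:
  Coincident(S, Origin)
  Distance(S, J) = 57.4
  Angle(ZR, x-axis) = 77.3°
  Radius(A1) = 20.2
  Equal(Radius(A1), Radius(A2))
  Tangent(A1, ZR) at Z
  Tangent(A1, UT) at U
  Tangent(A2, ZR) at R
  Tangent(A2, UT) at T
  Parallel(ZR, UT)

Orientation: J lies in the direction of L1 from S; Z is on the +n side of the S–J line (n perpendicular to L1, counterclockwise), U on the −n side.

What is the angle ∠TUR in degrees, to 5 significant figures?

35.139°

The slot axis is L1's direction at 77.3°, so u = (cos 77.3°, sin 77.3°) = (0.21985, 0.97553) and n = (−sin 77.3°, cos 77.3°) = (-0.97553, 0.21985). S is at the origin and J lies 57.4 along u from S, so J = 57.4·u = (12.619, 55.996). Tangency of A1 to both parallel lines with radius 20.2 puts Z and U at S ± 20.2·n: Z = (-19.706, 4.4409), U = (19.706, -4.4409). Equal radii place R and T the same way about J: R = J + 20.2·n = (-7.0866, 60.437), T = J − 20.2·n = (32.325, 51.555). Then cos ∠TUR = UT·UR / (|UT||UR|), giving 35.139°.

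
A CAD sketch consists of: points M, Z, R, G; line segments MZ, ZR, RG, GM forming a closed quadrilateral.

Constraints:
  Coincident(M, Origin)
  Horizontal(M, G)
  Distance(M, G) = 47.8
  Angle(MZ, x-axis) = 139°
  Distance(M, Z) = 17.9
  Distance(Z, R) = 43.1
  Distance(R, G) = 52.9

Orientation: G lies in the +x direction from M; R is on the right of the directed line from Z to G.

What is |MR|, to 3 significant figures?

28.2

Checks: |ZR| = 43.10 ✓; |RG| = 52.90 ✓.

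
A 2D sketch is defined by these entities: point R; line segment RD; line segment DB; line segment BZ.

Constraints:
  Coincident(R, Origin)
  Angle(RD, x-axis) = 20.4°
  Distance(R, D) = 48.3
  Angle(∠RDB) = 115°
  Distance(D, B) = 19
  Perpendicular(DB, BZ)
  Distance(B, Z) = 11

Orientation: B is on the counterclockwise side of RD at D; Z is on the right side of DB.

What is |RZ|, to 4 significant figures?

67.48

R is at the origin; RD runs at 20.4° with length 48.3, so D = 48.3·(cos 20.4°, sin 20.4°) = (45.27, 16.84). ∠RDB = 115.0°, so DB runs at 20.4° + (180° − 115.0°) = 85.40° from the x-axis; with |DB| = 19.0, B = D + 19.0·(cos 85.40°, sin 85.40°) = (46.79, 35.77). DB ⟂ BZ; with |BZ| = 11.0 on the right of DB, Z = B + 11.0·(0.9968, -0.08020) = (57.76, 34.89). Then |RZ| = |Z − R| = 67.48.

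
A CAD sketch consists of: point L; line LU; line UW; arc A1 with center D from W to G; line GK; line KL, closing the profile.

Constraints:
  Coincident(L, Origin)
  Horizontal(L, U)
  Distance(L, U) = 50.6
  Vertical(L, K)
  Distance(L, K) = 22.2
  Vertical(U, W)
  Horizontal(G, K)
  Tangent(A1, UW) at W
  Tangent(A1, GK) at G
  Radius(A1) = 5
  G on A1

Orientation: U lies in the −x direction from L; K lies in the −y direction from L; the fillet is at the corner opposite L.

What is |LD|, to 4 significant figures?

48.74

L is at the origin; LU is horizontal with |LU| = 50.6 and U on the −x side, so U = (-50.60, 0.000). L and K share the same x with |LK| = 22.2 and K on the −y side, so K = (0.000, -22.20). The virtual corner opposite L is at (-50.60, -22.20). The tangent condition forces DW to be normal to UW and tangency of A1 to GK means the radius DG is perpendicular to GK, with radius 5.0, so the center D sits 5.0 in from both sides at D = (-45.60, -17.20). Then |LD| = |D − L| = 48.74.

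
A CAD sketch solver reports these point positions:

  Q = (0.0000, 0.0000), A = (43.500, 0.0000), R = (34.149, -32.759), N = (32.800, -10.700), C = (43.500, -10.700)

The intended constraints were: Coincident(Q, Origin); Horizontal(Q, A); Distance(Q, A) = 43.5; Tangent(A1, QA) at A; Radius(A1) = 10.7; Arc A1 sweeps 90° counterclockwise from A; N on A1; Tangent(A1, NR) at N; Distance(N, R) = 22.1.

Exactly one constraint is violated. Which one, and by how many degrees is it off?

Tangent(A1, NR) at N — off by 3.50°.

Q = (0.00, 0.00) ✓; Q.y = 0.00, A.y = 0.00 ✓; |QA| = 43.50 ✓; ∠(CA, AQ) = 90.00° ✓; |CA| = 10.70 ✓; bearing(C→N) − bearing(C→A) = 90.00° ✓; |CN| = 10.70 ✓; ∠(CN, NR) = 86.50° ✗; |NR| = 22.10 ✓.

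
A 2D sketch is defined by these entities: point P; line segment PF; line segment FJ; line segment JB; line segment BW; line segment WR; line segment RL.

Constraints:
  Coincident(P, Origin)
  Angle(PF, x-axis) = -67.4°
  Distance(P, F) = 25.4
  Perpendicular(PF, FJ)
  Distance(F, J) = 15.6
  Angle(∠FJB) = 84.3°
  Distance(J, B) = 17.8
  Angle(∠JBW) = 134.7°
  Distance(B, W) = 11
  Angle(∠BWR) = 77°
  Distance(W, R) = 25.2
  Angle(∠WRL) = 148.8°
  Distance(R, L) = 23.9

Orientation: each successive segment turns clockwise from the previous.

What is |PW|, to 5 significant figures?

5.3387

P is at the origin; PF runs at -67.4° with length 25.4, so F = (9.7611, -23.450). PF is perpendicular to FJ, so FJ runs at -157.40°; with |FJ| = 15.6, J = (-4.6410, -29.445). ∠FJB = 84.3° gives JB at 106.90° from the x-axis; with |JB| = 17.8, B = (-9.8155, -12.413). ∠JBW = 134.7° gives BW at 61.600° from the x-axis; with |BW| = 11.0, W = (-4.5836, -2.7371). Then |PW| = |W − P| = 5.3387.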